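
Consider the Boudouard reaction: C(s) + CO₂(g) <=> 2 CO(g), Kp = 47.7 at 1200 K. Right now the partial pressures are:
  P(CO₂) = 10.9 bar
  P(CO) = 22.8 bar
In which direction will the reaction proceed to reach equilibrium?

(C is a pure solid — omitted from Qp.)
Qp = P(CO)² / P(CO₂) = (22.8)² / (10.9) = 47.7
Qp = 47.7 = Kp, so the system is already at equilibrium.

no net change (already at equilibrium)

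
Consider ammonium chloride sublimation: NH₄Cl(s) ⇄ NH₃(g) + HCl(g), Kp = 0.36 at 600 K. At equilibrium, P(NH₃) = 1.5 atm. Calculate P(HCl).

P(HCl) = 0.24 atm

(NH₄Cl is a pure solid — omitted from Kp.)
At equilibrium, Kp = P(NH₃)·P(HCl) = 0.36.
(1.5)·(P(HCl)) = 0.36
P(HCl) = 0.240 = 0.24 atm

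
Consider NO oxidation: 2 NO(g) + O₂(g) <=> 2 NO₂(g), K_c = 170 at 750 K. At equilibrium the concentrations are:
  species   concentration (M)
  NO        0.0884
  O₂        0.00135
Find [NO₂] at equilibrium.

At equilibrium, K_c = [NO₂]² / ([NO]²·[O₂]) = 170.
([NO₂])² / ((0.0884)²·(0.00135)) = 170
[NO₂]² = 0.00179 ⇒ [NO₂] = 0.0423 M

[NO₂] = 0.0423 M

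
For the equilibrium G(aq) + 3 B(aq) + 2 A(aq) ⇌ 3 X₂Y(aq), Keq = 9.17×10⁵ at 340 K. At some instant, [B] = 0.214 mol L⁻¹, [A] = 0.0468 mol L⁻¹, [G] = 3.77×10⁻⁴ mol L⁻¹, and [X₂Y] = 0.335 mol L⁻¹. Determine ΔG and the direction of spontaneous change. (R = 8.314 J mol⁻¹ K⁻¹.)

Q = [X₂Y]³ / ([G]·[B]³·[A]²) = (0.335)³ / ((3.77×10⁻⁴)·(0.214)³·(0.0468)²) = 4.65×10⁶
ΔG = RT ln(Q/Keq) = (8.314 J mol⁻¹ K⁻¹)(340 K) × ln(4.65×10⁶/9.17×10⁵)
   = (2.827 kJ/mol)(1.624) = 4.59 kJ/mol
ΔG > 0, so the forward reaction is non-spontaneous (proceeds in reverse).

ΔG = 4.59 kJ/mol; the forward reaction is non-spontaneous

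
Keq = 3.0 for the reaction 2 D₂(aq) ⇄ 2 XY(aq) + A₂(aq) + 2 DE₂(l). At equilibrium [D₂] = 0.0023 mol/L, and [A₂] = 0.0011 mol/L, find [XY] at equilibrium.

[XY] = 0.12 mol/L

(DE₂ is a pure liquid — omitted from Keq.)
At equilibrium, Keq = [XY]²·[A₂] / [D₂]² = 3.0.
([XY])²·(0.0011) / (0.0023)² = 3.0
[XY]² = 0.0144 ⇒ [XY] = 0.12 mol/L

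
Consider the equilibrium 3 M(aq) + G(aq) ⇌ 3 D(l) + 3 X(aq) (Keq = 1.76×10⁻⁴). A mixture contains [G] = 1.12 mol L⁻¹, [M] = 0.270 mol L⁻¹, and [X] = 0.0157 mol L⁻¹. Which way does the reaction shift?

(D is a pure liquid — omitted from Q.)
Q = [X]³ / ([M]³·[G]) = (0.0157)³ / ((0.270)³·(1.12)) = 1.76×10⁻⁴
Q = 1.76×10⁻⁴ = Keq, so the system is already at equilibrium.

at equilibrium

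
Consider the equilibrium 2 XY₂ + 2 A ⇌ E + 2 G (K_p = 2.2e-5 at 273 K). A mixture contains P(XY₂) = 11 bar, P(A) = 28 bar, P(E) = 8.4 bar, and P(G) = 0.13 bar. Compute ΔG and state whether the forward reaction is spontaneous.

Q_p = P(E)·P(G)² / (P(XY₂)²·P(A)²) = (8.4)·(0.13)² / ((11)²·(28)²) = 1.50e-6
ΔG = RT ln(Q_p/K_p) = (8.314 J mol⁻¹ K⁻¹)(273 K) × ln(1.50e-6/2.2e-5)
   = (2.270 kJ/mol)(-2.686) = -6.10 kJ/mol
ΔG < 0, so the forward reaction is spontaneous (proceeds forward).

ΔG = -6.10 kJ/mol; the forward reaction is spontaneous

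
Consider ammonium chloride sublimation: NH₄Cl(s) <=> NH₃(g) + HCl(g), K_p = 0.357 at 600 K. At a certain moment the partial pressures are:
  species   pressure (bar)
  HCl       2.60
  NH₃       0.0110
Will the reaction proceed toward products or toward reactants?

(NH₄Cl is a pure solid — omitted from Q_p.)
Q_p = P(NH₃)·P(HCl) = (0.0110)·(2.60) = 0.0286
Q_p = 0.0286 < K_p = 0.357, so the forward reaction proceeds.

in the forward direction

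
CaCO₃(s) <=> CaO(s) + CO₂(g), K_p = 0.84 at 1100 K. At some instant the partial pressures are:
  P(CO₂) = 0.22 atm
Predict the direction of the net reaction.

(CaCO₃, CaO are pure solids — omitted from Q_p.)
Q_p = P(CO₂) = 0.22
Q_p = 0.22 < K_p = 0.84, so the forward reaction proceeds.

to the right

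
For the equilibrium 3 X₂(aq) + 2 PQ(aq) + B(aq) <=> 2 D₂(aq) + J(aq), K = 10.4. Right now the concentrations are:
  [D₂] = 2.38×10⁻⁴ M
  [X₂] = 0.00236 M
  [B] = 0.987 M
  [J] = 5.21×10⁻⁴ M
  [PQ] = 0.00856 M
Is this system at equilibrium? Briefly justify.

no; Q > K, reaction proceeds in reverse

Q = [D₂]²·[J] / ([X₂]³·[PQ]²·[B]) = (2.38×10⁻⁴)²·(5.21×10⁻⁴) / ((0.00236)³·(0.00856)²·(0.987)) = 31.0
Q = 31.0 > K = 10.4: net reverse reaction.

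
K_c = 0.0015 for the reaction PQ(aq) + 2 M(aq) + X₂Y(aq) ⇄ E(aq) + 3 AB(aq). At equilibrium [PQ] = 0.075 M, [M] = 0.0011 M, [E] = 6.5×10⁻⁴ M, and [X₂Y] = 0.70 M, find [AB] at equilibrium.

[AB] = 0.0053 M

At equilibrium, K_c = [E]·[AB]³ / ([PQ]·[M]²·[X₂Y]) = 0.0015.
(6.5×10⁻⁴)·([AB])³ / ((0.075)·(0.0011)²·(0.70)) = 0.0015
[AB]³ = 1.47×10⁻⁷ ⇒ [AB] = 0.0053 M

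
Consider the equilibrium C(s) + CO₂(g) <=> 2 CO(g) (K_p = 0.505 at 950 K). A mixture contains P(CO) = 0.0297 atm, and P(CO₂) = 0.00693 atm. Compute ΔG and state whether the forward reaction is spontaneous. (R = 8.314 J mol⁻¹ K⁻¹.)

(C is a pure solid — omitted from Q_p.)
Q_p = P(CO)² / P(CO₂) = (0.0297)² / (0.00693) = 0.127
ΔG = RT ln(Q_p/K_p) = (8.314 J mol⁻¹ K⁻¹)(950 K) × ln(0.127/0.505)
   = (7.898 kJ/mol)(-1.380) = -10.9 kJ/mol
ΔG < 0, so the forward reaction is spontaneous (proceeds forward).

ΔG = -10.9 kJ/mol; the forward reaction is spontaneous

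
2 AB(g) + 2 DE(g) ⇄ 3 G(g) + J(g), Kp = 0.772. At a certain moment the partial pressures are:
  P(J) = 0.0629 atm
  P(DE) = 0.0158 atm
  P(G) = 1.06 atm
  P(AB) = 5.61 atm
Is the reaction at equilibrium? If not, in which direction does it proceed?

in the reverse direction

Qp = P(G)³·P(J) / (P(AB)²·P(DE)²) = (1.06)³·(0.0629) / ((5.61)²·(0.0158)²) = 9.54
Qp = 9.54 > Kp = 0.772, so the reverse reaction proceeds.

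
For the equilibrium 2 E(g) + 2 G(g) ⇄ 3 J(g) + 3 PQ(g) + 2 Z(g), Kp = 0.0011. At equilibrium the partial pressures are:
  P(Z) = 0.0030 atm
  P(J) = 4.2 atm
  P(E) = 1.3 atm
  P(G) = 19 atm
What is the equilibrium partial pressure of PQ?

P(PQ) = 10 atm

At equilibrium, Kp = P(J)³·P(PQ)³·P(Z)² / (P(E)²·P(G)²) = 0.0011.
(4.2)³·(P(PQ))³·(0.0030)² / ((1.3)²·(19)²) = 0.0011
P(PQ)³ = 1010 ⇒ P(PQ) = 10 atm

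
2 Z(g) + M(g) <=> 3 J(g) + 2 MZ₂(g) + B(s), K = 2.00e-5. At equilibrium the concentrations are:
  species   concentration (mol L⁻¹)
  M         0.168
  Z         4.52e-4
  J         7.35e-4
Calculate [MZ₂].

[MZ₂] = 0.0416 mol L⁻¹

(B is a pure solid — omitted from K.)
At equilibrium, K = [J]³·[MZ₂]² / ([Z]²·[M]) = 2.00e-5.
(7.35e-4)³·([MZ₂])² / ((4.52e-4)²·(0.168)) = 2.00e-5
[MZ₂]² = 0.00173 ⇒ [MZ₂] = 0.0416 mol L⁻¹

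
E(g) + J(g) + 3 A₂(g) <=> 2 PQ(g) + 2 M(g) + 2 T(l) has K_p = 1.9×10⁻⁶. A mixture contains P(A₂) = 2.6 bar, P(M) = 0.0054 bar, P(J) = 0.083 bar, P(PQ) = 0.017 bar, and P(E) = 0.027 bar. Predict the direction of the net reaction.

(T is a pure liquid — omitted from Q_p.)
Q_p = P(PQ)²·P(M)² / (P(E)·P(J)·P(A₂)³) = (0.017)²·(0.0054)² / ((0.027)·(0.083)·(2.6)³) = 2.1×10⁻⁷
Q_p = 2.1×10⁻⁷ < K_p = 1.9×10⁻⁶, so the forward reaction proceeds.

to the right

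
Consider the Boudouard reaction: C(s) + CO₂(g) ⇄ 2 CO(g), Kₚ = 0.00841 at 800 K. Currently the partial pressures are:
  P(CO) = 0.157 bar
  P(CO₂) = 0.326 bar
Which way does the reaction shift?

(C is a pure solid — omitted from Qₚ.)
Qₚ = P(CO)² / P(CO₂) = (0.157)² / (0.326) = 0.0756
Qₚ = 0.0756 > Kₚ = 0.00841, so the reverse reaction proceeds.

to the left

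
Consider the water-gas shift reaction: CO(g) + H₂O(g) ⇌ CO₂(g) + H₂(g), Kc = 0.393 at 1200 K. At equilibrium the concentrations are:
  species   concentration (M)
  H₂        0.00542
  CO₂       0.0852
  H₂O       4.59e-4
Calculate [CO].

[CO] = 2.56 M

At equilibrium, Kc = [CO₂]·[H₂] / ([CO]·[H₂O]) = 0.393.
(0.0852)·(0.00542) / (([CO])·(4.59e-4)) = 0.393
[CO] = 2.56 M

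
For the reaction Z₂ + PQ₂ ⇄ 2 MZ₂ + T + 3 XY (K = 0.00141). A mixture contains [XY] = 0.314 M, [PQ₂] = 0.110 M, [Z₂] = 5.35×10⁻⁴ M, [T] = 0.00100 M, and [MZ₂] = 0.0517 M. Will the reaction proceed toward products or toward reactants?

neither direction; the system is at equilibrium

Q = [MZ₂]²·[T]·[XY]³ / ([Z₂]·[PQ₂]) = (0.0517)²·(0.00100)·(0.314)³ / ((5.35×10⁻⁴)·(0.110)) = 0.00141
Q = 0.00141 = K, so the system is already at equilibrium.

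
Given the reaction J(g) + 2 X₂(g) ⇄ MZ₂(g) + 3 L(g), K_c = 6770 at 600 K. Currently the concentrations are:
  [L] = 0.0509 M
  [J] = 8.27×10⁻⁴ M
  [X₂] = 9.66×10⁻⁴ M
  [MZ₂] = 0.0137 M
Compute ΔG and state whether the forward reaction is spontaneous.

Q_c = [MZ₂]·[L]³ / ([J]·[X₂]²) = (0.0137)·(0.0509)³ / ((8.27×10⁻⁴)·(9.66×10⁻⁴)²) = 2340
ΔG = RT ln(Q_c/K_c) = (8.314 J mol⁻¹ K⁻¹)(600 K) × ln(2340/6770)
   = (4.988 kJ/mol)(-1.062) = -5.30 kJ/mol
ΔG < 0, so the forward reaction is spontaneous (proceeds forward).

ΔG = -5.30 kJ/mol; the forward reaction is spontaneous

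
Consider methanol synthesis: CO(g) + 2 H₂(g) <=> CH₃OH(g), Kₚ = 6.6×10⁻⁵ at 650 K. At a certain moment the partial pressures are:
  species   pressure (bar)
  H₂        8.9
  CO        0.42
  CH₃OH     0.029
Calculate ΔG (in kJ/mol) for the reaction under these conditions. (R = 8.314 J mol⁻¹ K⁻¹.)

Qₚ = P(CH₃OH) / (P(CO)·P(H₂)²) = (0.029) / ((0.42)·(8.9)²) = 8.72×10⁻⁴
ΔG = RT ln(Qₚ/Kₚ) = (8.314 J mol⁻¹ K⁻¹)(650 K) × ln(8.72×10⁻⁴/6.6×10⁻⁵)
   = (5.404 kJ/mol)(2.581) = 13.9 kJ/mol
ΔG > 0, so the forward reaction is non-spontaneous (proceeds in reverse).

ΔG = 13.9 kJ/mol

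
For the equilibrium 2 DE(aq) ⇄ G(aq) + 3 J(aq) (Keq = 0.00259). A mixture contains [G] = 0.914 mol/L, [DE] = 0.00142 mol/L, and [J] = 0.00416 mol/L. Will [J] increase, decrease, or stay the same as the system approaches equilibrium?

Q = [G]·[J]³ / [DE]² = (0.914)·(0.00416)³ / (0.00142)² = 0.0326
Q = 0.0326 > Keq = 0.00259: net reverse reaction.
J is a product, so it decreases.

decrease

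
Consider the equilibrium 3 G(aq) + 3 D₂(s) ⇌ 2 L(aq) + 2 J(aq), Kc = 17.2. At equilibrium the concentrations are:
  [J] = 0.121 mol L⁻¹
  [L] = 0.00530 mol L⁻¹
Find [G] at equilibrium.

(D₂ is a pure solid — omitted from Kc.)
At equilibrium, Kc = [L]²·[J]² / [G]³ = 17.2.
(0.00530)²·(0.121)² / ([G])³ = 17.2
[G]³ = 2.39×10⁻⁸ ⇒ [G] = 0.00288 mol L⁻¹

[G] = 0.00288 mol L⁻¹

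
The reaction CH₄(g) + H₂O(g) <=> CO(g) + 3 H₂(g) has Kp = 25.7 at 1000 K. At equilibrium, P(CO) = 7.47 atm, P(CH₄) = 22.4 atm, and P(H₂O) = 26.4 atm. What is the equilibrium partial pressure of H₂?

P(H₂) = 12.7 atm

At equilibrium, Kp = P(CO)·P(H₂)³ / (P(CH₄)·P(H₂O)) = 25.7.
(7.47)·(P(H₂))³ / ((22.4)·(26.4)) = 25.7
P(H₂)³ = 2030 ⇒ P(H₂) = 12.7 atm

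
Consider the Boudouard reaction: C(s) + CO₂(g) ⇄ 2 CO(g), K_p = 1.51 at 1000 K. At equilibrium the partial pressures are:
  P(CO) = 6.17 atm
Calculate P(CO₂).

(C is a pure solid — omitted from K_p.)
At equilibrium, K_p = P(CO)² / P(CO₂) = 1.51.
(6.17)² / (P(CO₂)) = 1.51
P(CO₂) = 25.2 atm

P(CO₂) = 25.2 atm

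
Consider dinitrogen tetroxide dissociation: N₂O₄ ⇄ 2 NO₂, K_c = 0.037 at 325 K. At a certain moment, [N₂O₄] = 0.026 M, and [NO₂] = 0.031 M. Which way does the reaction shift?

at equilibrium

Q_c = [NO₂]² / [N₂O₄] = (0.031)² / (0.026) = 0.037
Q_c = 0.037 = K_c, so the system is already at equilibrium.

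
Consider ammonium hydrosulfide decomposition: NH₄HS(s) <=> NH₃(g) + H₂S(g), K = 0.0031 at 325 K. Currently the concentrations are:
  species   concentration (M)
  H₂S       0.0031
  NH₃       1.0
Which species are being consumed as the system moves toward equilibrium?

(NH₄HS is a pure solid — omitted from Q.)
Q = [NH₃]·[H₂S] = (1.0)·(0.0031) = 0.0031
Q = 0.0031 = K; the system is at equilibrium.

none (at equilibrium)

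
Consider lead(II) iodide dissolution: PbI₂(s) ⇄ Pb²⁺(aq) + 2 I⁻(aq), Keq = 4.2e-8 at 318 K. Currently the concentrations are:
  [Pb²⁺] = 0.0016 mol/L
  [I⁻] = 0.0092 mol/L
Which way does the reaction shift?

in the reverse direction

(PbI₂ is a pure solid — omitted from Q.)
Q = [Pb²⁺]·[I⁻]² = (0.0016)·(0.0092)² = 1.4e-7
Q = 1.4e-7 > Keq = 4.2e-8, so the reverse reaction proceeds.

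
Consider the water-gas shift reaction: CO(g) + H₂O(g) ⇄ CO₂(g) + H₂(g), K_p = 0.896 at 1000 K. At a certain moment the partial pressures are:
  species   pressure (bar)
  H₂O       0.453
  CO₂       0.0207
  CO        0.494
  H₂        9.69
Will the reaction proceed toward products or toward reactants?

Q_p = P(CO₂)·P(H₂) / (P(CO)·P(H₂O)) = (0.0207)·(9.69) / ((0.494)·(0.453)) = 0.896
Q_p = 0.896 = K_p, so the system is already at equilibrium.

at equilibrium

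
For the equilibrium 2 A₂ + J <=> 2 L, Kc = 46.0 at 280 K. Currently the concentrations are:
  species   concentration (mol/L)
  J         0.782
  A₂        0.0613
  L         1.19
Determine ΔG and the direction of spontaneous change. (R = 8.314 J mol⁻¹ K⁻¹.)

ΔG = 5.47 kJ/mol; the forward reaction is non-spontaneous

Qc = [L]² / ([A₂]²·[J]) = (1.19)² / ((0.0613)²·(0.782)) = 482
ΔG = RT ln(Qc/Kc) = (8.314 J mol⁻¹ K⁻¹)(280 K) × ln(482/46.0)
   = (2.328 kJ/mol)(2.349) = 5.47 kJ/mol
ΔG > 0, so the forward reaction is non-spontaneous (proceeds in reverse).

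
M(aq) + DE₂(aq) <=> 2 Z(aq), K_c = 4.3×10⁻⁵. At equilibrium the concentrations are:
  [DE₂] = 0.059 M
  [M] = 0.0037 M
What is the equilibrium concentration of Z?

At equilibrium, K_c = [Z]² / ([M]·[DE₂]) = 4.3×10⁻⁵.
([Z])² / ((0.0037)·(0.059)) = 4.3×10⁻⁵
[Z]² = 9.39×10⁻⁹ ⇒ [Z] = 9.7×10⁻⁵ M

[Z] = 9.7×10⁻⁵ M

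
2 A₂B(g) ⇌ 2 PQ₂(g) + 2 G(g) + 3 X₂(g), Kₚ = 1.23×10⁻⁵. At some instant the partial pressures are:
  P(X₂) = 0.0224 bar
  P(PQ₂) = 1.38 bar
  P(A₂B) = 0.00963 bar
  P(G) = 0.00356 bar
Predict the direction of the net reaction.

in the forward direction

Qₚ = P(PQ₂)²·P(G)²·P(X₂)³ / P(A₂B)² = (1.38)²·(0.00356)²·(0.0224)³ / (0.00963)² = 2.93×10⁻⁶
Qₚ = 2.93×10⁻⁶ < Kₚ = 1.23×10⁻⁵, so the forward reaction proceeds.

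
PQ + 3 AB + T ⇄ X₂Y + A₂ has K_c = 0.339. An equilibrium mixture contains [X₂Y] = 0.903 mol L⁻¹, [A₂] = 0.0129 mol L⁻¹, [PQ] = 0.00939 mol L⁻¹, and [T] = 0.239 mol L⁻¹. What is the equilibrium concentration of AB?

At equilibrium, K_c = [X₂Y]·[A₂] / ([PQ]·[AB]³·[T]) = 0.339.
(0.903)·(0.0129) / ((0.00939)·([AB])³·(0.239)) = 0.339
[AB]³ = 15.3 ⇒ [AB] = 2.48 mol L⁻¹

[AB] = 2.48 mol L⁻¹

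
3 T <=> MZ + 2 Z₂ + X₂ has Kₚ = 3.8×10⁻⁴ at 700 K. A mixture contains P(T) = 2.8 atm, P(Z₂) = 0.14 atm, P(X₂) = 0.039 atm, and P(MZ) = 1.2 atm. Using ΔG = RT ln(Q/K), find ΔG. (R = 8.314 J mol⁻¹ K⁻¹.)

ΔG = -12.8 kJ/mol

Qₚ = P(MZ)·P(Z₂)²·P(X₂) / P(T)³ = (1.2)·(0.14)²·(0.039) / (2.8)³ = 4.18×10⁻⁵
ΔG = RT ln(Qₚ/Kₚ) = (8.314 J mol⁻¹ K⁻¹)(700 K) × ln(4.18×10⁻⁵/3.8×10⁻⁴)
   = (5.820 kJ/mol)(-2.207) = -12.8 kJ/mol
ΔG < 0, so the forward reaction is spontaneous (proceeds forward).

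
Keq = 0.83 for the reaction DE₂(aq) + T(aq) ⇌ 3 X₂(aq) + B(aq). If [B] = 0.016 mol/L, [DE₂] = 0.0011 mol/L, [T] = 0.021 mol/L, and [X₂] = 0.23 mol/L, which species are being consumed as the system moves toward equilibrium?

X₂, B (products)

Q = [X₂]³·[B] / ([DE₂]·[T]) = (0.23)³·(0.016) / ((0.0011)·(0.021)) = 8.4
Q = 8.4 > Keq = 0.83: net reverse reaction.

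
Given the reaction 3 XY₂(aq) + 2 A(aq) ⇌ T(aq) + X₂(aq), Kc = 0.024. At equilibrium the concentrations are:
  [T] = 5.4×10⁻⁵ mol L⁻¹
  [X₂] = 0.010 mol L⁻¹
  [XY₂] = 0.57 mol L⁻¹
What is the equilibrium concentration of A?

At equilibrium, Kc = [T]·[X₂] / ([XY₂]³·[A]²) = 0.024.
(5.4×10⁻⁵)·(0.010) / ((0.57)³·([A])²) = 0.024
[A]² = 1.21×10⁻⁴ ⇒ [A] = 0.011 mol L⁻¹

[A] = 0.011 mol L⁻¹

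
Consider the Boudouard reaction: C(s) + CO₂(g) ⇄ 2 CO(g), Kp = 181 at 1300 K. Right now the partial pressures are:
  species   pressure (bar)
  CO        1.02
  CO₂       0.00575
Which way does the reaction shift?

(C is a pure solid — omitted from Qp.)
Qp = P(CO)² / P(CO₂) = (1.02)² / (0.00575) = 181
Qp = 181 = Kp, so the system is already at equilibrium.

neither direction; the system is at equilibrium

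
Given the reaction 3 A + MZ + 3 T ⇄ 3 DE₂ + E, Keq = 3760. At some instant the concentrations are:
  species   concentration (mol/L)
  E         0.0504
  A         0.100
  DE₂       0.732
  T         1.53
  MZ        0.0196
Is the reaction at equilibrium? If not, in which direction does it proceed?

in the forward direction

Q = [DE₂]³·[E] / ([A]³·[MZ]·[T]³) = (0.732)³·(0.0504) / ((0.100)³·(0.0196)·(1.53)³) = 282
Q = 282 < Keq = 3760, so the forward reaction proceeds.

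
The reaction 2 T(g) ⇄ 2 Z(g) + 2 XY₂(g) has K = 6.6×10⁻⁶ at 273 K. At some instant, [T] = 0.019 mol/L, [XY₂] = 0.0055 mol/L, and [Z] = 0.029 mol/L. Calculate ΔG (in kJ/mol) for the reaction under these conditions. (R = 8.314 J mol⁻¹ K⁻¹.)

ΔG = 5.38 kJ/mol

Q = [Z]²·[XY₂]² / [T]² = (0.029)²·(0.0055)² / (0.019)² = 7.05×10⁻⁵
ΔG = RT ln(Q/K) = (8.314 J mol⁻¹ K⁻¹)(273 K) × ln(7.05×10⁻⁵/6.6×10⁻⁶)
   = (2.270 kJ/mol)(2.369) = 5.38 kJ/mol
ΔG > 0, so the forward reaction is non-spontaneous (proceeds in reverse).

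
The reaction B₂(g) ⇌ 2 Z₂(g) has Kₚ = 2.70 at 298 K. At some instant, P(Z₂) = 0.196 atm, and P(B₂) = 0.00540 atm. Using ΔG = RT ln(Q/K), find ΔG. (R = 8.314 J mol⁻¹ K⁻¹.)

Qₚ = P(Z₂)² / P(B₂) = (0.196)² / (0.00540) = 7.11
ΔG = RT ln(Qₚ/Kₚ) = (8.314 J mol⁻¹ K⁻¹)(298 K) × ln(7.11/2.70)
   = (2.478 kJ/mol)(0.9683) = 2.40 kJ/mol
ΔG > 0, so the forward reaction is non-spontaneous (proceeds in reverse).

ΔG = 2.40 kJ/mol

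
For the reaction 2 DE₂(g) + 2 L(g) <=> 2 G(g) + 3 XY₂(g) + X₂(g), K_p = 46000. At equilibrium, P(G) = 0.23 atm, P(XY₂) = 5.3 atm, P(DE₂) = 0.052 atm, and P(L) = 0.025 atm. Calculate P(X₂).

P(X₂) = 0.0099 atm

At equilibrium, K_p = P(G)²·P(XY₂)³·P(X₂) / (P(DE₂)²·P(L)²) = 46000.
(0.23)²·(5.3)³·(P(X₂)) / ((0.052)²·(0.025)²) = 46000
P(X₂) = 0.00987 = 0.0099 atm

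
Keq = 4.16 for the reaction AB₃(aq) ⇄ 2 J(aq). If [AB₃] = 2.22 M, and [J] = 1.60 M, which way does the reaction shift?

in the forward direction

Q = [J]² / [AB₃] = (1.60)² / (2.22) = 1.15
Q = 1.15 < Keq = 4.16, so the forward reaction proceeds.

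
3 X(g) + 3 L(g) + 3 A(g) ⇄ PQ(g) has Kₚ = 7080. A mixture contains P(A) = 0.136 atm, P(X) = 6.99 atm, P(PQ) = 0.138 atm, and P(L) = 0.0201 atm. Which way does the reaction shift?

reverse (toward reactants)

Qₚ = P(PQ) / (P(X)³·P(L)³·P(A)³) = (0.138) / ((6.99)³·(0.0201)³·(0.136)³) = 19800
Qₚ = 19800 > Kₚ = 7080, so the reverse reaction proceeds.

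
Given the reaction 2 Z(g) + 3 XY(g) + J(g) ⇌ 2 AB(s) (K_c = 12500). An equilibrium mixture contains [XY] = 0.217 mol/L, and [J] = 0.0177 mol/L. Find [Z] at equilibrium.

(AB is a pure solid — omitted from K_c.)
At equilibrium, K_c = 1 / ([Z]²·[XY]³·[J]) = 12500.
1 / (([Z])²·(0.217)³·(0.0177)) = 12500
[Z]² = 0.442 ⇒ [Z] = 0.665 mol/L

[Z] = 0.665 mol/L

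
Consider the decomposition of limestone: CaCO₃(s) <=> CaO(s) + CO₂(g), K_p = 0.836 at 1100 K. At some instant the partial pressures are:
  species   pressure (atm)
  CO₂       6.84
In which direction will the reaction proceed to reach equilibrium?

toward reactants

(CaCO₃, CaO are pure solids — omitted from Q_p.)
Q_p = P(CO₂) = 6.84
Q_p = 6.84 > K_p = 0.836, so the reverse reaction proceeds.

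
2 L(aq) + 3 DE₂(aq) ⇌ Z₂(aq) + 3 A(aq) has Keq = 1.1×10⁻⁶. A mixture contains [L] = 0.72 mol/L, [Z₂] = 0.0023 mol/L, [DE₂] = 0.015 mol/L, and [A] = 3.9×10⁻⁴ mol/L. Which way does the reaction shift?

Q = [Z₂]·[A]³ / ([L]²·[DE₂]³) = (0.0023)·(3.9×10⁻⁴)³ / ((0.72)²·(0.015)³) = 7.8×10⁻⁸
Q = 7.8×10⁻⁸ < Keq = 1.1×10⁻⁶, so the forward reaction proceeds.

forward (toward products)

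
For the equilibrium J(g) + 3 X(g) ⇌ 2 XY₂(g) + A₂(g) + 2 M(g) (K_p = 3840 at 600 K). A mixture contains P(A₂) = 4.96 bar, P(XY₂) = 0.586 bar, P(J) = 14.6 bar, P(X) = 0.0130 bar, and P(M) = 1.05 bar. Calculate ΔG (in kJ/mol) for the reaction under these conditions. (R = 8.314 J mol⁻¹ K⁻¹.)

Q_p = P(XY₂)²·P(A₂)·P(M)² / (P(J)·P(X)³) = (0.586)²·(4.96)·(1.05)² / ((14.6)·(0.0130)³) = 58500
ΔG = RT ln(Q_p/K_p) = (8.314 J mol⁻¹ K⁻¹)(600 K) × ln(58500/3840)
   = (4.988 kJ/mol)(2.724) = 13.6 kJ/mol
ΔG > 0, so the forward reaction is non-spontaneous (proceeds in reverse).

ΔG = 13.6 kJ/mol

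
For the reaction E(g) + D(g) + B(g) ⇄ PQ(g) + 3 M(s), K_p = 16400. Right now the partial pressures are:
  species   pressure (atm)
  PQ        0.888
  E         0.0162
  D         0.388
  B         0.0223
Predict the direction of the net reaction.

(M is a pure solid — omitted from Q_p.)
Q_p = P(PQ) / (P(E)·P(D)·P(B)) = (0.888) / ((0.0162)·(0.388)·(0.0223)) = 6340
Q_p = 6340 < K_p = 16400, so the forward reaction proceeds.

to the right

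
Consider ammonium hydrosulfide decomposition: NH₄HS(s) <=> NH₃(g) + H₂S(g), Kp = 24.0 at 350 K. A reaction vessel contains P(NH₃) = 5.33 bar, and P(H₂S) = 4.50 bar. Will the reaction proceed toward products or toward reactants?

(NH₄HS is a pure solid — omitted from Qp.)
Qp = P(NH₃)·P(H₂S) = (5.33)·(4.50) = 24.0
Qp = 24.0 = Kp, so the system is already at equilibrium.

neither direction; the system is at equilibrium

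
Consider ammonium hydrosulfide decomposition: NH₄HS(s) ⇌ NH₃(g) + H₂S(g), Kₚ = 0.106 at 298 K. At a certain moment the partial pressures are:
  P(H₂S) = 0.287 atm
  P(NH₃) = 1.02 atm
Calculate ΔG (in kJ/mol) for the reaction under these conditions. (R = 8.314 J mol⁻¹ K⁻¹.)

(NH₄HS is a pure solid — omitted from Qₚ.)
Qₚ = P(NH₃)·P(H₂S) = (1.02)·(0.287) = 0.293
ΔG = RT ln(Qₚ/Kₚ) = (8.314 J mol⁻¹ K⁻¹)(298 K) × ln(0.293/0.106)
   = (2.478 kJ/mol)(1.017) = 2.52 kJ/mol
ΔG > 0, so the forward reaction is non-spontaneous (proceeds in reverse).

ΔG = 2.52 kJ/mol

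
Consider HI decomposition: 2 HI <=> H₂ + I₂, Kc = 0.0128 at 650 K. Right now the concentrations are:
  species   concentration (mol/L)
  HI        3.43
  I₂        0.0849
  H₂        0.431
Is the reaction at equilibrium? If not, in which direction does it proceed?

Qc = [H₂]·[I₂] / [HI]² = (0.431)·(0.0849) / (3.43)² = 0.00311
Qc = 0.00311 < Kc = 0.0128, so the forward reaction proceeds.

to the right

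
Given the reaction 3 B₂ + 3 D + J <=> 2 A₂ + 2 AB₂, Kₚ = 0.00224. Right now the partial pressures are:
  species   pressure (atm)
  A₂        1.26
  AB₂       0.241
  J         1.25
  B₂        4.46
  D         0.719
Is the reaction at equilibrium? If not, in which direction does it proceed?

Qₚ = P(A₂)²·P(AB₂)² / (P(B₂)³·P(D)³·P(J)) = (1.26)²·(0.241)² / ((4.46)³·(0.719)³·(1.25)) = 0.00224
Qₚ = 0.00224 = Kₚ, so the system is already at equilibrium.

no net change (already at equilibrium)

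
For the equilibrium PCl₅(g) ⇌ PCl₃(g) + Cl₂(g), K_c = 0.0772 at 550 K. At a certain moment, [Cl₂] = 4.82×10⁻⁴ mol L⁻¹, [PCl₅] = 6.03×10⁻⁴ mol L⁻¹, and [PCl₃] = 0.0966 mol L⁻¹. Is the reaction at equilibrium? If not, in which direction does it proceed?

no net change (already at equilibrium)

Q_c = [PCl₃]·[Cl₂] / [PCl₅] = (0.0966)·(4.82×10⁻⁴) / (6.03×10⁻⁴) = 0.0772
Q_c = 0.0772 = K_c, so the system is already at equilibrium.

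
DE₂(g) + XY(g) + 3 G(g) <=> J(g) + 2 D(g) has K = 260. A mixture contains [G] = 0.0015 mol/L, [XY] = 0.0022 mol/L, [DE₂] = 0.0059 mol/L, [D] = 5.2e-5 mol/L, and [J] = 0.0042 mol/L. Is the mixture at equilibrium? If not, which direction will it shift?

yes, at equilibrium

Q = [J]·[D]² / ([DE₂]·[XY]·[G]³) = (0.0042)·(5.2e-5)² / ((0.0059)·(0.0022)·(0.0015)³) = 260
Q = 260 = K; the system is at equilibrium.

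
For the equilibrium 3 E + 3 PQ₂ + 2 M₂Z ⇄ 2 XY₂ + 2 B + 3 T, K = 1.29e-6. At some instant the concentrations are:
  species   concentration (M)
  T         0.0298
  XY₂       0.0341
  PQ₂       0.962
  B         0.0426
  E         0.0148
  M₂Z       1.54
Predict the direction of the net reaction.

Q = [XY₂]²·[B]²·[T]³ / ([E]³·[PQ₂]³·[M₂Z]²) = (0.0341)²·(0.0426)²·(0.0298)³ / ((0.0148)³·(0.962)³·(1.54)²) = 8.16e-6
Q = 8.16e-6 > K = 1.29e-6, so the reverse reaction proceeds.

in the reverse direction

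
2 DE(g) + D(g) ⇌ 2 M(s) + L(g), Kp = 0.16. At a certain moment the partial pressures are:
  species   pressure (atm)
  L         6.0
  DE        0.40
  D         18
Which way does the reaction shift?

(M is a pure solid — omitted from Qp.)
Qp = P(L) / (P(DE)²·P(D)) = (6.0) / ((0.40)²·(18)) = 2.1
Qp = 2.1 > Kp = 0.16, so the reverse reaction proceeds.

reverse (toward reactants)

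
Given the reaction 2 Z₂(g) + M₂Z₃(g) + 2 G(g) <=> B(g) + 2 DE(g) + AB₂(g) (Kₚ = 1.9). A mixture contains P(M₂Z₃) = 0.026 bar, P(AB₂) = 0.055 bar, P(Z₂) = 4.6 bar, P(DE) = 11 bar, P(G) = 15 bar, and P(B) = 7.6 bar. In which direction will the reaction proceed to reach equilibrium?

to the right

Qₚ = P(B)·P(DE)²·P(AB₂) / (P(Z₂)²·P(M₂Z₃)·P(G)²) = (7.6)·(11)²·(0.055) / ((4.6)²·(0.026)·(15)²) = 0.41
Qₚ = 0.41 < Kₚ = 1.9, so the forward reaction proceeds.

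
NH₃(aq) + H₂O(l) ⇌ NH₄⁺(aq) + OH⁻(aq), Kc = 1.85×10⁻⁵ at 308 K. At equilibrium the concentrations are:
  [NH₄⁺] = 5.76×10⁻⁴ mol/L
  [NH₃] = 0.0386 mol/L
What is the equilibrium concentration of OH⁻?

(H₂O is a pure liquid — omitted from Kc.)
At equilibrium, Kc = [NH₄⁺]·[OH⁻] / [NH₃] = 1.85×10⁻⁵.
(5.76×10⁻⁴)·([OH⁻]) / (0.0386) = 1.85×10⁻⁵
[OH⁻] = 0.00124 mol/L

[OH⁻] = 0.00124 mol/L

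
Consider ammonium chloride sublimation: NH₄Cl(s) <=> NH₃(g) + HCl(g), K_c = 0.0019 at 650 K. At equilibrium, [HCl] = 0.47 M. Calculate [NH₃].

[NH₃] = 0.0040 M

(NH₄Cl is a pure solid — omitted from K_c.)
At equilibrium, K_c = [NH₃]·[HCl] = 0.0019.
([NH₃])·(0.47) = 0.0019
[NH₃] = 0.00404 = 0.0040 M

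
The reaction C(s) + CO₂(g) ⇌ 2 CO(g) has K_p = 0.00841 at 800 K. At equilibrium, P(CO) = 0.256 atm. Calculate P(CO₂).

(C is a pure solid — omitted from K_p.)
At equilibrium, K_p = P(CO)² / P(CO₂) = 0.00841.
(0.256)² / (P(CO₂)) = 0.00841
P(CO₂) = 7.79 atm

P(CO₂) = 7.79 atm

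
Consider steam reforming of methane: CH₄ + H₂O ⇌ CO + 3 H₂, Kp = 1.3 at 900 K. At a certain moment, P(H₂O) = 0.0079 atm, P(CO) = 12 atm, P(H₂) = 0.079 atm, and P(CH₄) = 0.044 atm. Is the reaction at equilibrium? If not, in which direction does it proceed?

Qp = P(CO)·P(H₂)³ / (P(CH₄)·P(H₂O)) = (12)·(0.079)³ / ((0.044)·(0.0079)) = 17
Qp = 17 > Kp = 1.3, so the reverse reaction proceeds.

reverse (toward reactants)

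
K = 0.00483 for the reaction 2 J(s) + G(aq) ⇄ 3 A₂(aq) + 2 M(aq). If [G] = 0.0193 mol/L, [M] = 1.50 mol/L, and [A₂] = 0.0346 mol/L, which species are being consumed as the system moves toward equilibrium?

(J is a pure solid — omitted from Q.)
Q = [A₂]³·[M]² / [G] = (0.0346)³·(1.50)² / (0.0193) = 0.00483
Q = 0.00483 = K; the system is at equilibrium.

none (at equilibrium)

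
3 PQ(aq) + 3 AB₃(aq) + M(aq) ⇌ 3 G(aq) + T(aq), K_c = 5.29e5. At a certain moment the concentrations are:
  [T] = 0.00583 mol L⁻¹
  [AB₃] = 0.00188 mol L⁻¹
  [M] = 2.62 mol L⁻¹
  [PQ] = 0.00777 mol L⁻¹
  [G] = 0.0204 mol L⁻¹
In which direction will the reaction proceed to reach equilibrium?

toward reactants

Q_c = [G]³·[T] / ([PQ]³·[AB₃]³·[M]) = (0.0204)³·(0.00583) / ((0.00777)³·(0.00188)³·(2.62)) = 6.06e6
Q_c = 6.06e6 > K_c = 5.29e5, so the reverse reaction proceeds.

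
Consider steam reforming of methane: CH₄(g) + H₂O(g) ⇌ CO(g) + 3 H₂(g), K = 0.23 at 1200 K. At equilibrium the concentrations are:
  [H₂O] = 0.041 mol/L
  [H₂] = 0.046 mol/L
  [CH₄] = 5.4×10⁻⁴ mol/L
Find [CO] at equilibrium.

[CO] = 0.052 mol/L

At equilibrium, K = [CO]·[H₂]³ / ([CH₄]·[H₂O]) = 0.23.
([CO])·(0.046)³ / ((5.4×10⁻⁴)·(0.041)) = 0.23
[CO] = 0.0523 = 0.052 mol/L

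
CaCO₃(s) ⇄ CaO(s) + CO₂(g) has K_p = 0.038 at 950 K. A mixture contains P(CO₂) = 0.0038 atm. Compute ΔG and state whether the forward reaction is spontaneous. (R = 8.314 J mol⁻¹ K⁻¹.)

(CaCO₃, CaO are pure solids — omitted from Q_p.)
Q_p = P(CO₂) = 0.00380
ΔG = RT ln(Q_p/K_p) = (8.314 J mol⁻¹ K⁻¹)(950 K) × ln(0.00380/0.038)
   = (7.898 kJ/mol)(-2.303) = -18.2 kJ/mol
ΔG < 0, so the forward reaction is spontaneous (proceeds forward).

ΔG = -18.2 kJ/mol; the forward reaction is spontaneous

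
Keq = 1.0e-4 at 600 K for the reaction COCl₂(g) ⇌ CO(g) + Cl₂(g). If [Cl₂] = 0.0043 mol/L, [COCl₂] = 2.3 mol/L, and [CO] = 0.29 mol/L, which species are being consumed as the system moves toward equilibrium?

Q = [CO]·[Cl₂] / [COCl₂] = (0.29)·(0.0043) / (2.3) = 5.4e-4
Q = 5.4e-4 > Keq = 1.0e-4: net reverse reaction.

CO, Cl₂ (products)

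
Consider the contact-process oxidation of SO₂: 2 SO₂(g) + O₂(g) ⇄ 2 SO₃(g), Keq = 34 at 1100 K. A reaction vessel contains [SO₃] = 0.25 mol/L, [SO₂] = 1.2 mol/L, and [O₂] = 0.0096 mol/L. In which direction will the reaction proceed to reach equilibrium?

toward products

Q = [SO₃]² / ([SO₂]²·[O₂]) = (0.25)² / ((1.2)²·(0.0096)) = 4.5
Q = 4.5 < Keq = 34, so the forward reaction proceeds.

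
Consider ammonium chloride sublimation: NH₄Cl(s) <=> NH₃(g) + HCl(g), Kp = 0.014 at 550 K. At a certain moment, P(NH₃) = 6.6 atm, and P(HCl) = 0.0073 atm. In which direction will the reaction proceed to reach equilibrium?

toward reactants

(NH₄Cl is a pure solid — omitted from Qp.)
Qp = P(NH₃)·P(HCl) = (6.6)·(0.0073) = 0.048
Qp = 0.048 > Kp = 0.014, so the reverse reaction proceeds.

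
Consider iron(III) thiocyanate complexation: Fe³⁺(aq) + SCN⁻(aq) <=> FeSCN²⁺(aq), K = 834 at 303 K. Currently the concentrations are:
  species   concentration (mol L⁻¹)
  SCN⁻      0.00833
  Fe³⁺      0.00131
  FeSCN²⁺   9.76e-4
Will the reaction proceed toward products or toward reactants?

toward products

Q = [FeSCN²⁺] / ([Fe³⁺]·[SCN⁻]) = (9.76e-4) / ((0.00131)·(0.00833)) = 89.4
Q = 89.4 < K = 834, so the forward reaction proceeds.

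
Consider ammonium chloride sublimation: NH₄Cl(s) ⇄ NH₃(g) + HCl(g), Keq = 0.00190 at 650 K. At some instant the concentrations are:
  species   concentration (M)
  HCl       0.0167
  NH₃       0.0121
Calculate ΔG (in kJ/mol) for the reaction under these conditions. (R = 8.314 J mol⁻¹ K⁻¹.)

ΔG = -12.1 kJ/mol

(NH₄Cl is a pure solid — omitted from Q.)
Q = [NH₃]·[HCl] = (0.0121)·(0.0167) = 2.02e-4
ΔG = RT ln(Q/Keq) = (8.314 J mol⁻¹ K⁻¹)(650 K) × ln(2.02e-4/0.00190)
   = (5.404 kJ/mol)(-2.241) = -12.1 kJ/mol
ΔG < 0, so the forward reaction is spontaneous (proceeds forward).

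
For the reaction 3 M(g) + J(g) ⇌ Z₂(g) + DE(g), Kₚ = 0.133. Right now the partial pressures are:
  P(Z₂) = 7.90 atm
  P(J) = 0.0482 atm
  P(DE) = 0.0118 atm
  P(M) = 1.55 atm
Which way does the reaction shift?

Qₚ = P(Z₂)·P(DE) / (P(M)³·P(J)) = (7.90)·(0.0118) / ((1.55)³·(0.0482)) = 0.519
Qₚ = 0.519 > Kₚ = 0.133, so the reverse reaction proceeds.

in the reverse direction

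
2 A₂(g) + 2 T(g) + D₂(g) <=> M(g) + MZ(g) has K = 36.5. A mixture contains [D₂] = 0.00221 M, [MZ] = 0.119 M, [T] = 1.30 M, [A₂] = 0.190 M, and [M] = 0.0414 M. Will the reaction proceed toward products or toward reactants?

no net change (already at equilibrium)

Q = [M]·[MZ] / ([A₂]²·[T]²·[D₂]) = (0.0414)·(0.119) / ((0.190)²·(1.30)²·(0.00221)) = 36.5
Q = 36.5 = K, so the system is already at equilibrium.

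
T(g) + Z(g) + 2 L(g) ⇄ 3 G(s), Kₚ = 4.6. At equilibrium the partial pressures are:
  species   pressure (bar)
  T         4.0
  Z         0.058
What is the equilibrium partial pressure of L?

(G is a pure solid — omitted from Kₚ.)
At equilibrium, Kₚ = 1 / (P(T)·P(Z)·P(L)²) = 4.6.
1 / ((4.0)·(0.058)·(P(L))²) = 4.6
P(L)² = 0.937 ⇒ P(L) = 0.97 bar

P(L) = 0.97 bar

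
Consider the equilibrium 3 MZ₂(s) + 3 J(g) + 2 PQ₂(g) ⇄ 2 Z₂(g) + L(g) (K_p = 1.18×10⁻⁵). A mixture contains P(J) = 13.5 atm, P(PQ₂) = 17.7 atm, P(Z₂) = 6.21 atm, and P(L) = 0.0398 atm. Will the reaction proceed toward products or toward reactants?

(MZ₂ is a pure solid — omitted from Q_p.)
Q_p = P(Z₂)²·P(L) / (P(J)³·P(PQ₂)²) = (6.21)²·(0.0398) / ((13.5)³·(17.7)²) = 1.99×10⁻⁶
Q_p = 1.99×10⁻⁶ < K_p = 1.18×10⁻⁵, so the forward reaction proceeds.

forward (toward products)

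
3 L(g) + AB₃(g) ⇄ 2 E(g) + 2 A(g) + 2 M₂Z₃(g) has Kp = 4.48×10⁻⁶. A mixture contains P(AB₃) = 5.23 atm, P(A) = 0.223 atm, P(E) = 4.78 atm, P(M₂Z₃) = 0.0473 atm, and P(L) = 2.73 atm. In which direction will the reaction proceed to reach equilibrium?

in the reverse direction

Qp = P(E)²·P(A)²·P(M₂Z₃)² / (P(L)³·P(AB₃)) = (4.78)²·(0.223)²·(0.0473)² / ((2.73)³·(5.23)) = 2.39×10⁻⁵
Qp = 2.39×10⁻⁵ > Kp = 4.48×10⁻⁶, so the reverse reaction proceeds.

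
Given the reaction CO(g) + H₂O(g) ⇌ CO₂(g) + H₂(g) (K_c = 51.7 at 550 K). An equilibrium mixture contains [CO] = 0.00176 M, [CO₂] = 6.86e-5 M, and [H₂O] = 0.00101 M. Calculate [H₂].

[H₂] = 1.34 M

At equilibrium, K_c = [CO₂]·[H₂] / ([CO]·[H₂O]) = 51.7.
(6.86e-5)·([H₂]) / ((0.00176)·(0.00101)) = 51.7
[H₂] = 1.34 M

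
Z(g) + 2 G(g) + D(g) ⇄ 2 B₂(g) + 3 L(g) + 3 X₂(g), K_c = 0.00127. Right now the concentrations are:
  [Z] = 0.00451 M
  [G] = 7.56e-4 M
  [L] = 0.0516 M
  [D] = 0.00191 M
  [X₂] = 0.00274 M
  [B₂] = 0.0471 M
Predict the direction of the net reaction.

at equilibrium

Q_c = [B₂]²·[L]³·[X₂]³ / ([Z]·[G]²·[D]) = (0.0471)²·(0.0516)³·(0.00274)³ / ((0.00451)·(7.56e-4)²·(0.00191)) = 0.00127
Q_c = 0.00127 = K_c, so the system is already at equilibrium.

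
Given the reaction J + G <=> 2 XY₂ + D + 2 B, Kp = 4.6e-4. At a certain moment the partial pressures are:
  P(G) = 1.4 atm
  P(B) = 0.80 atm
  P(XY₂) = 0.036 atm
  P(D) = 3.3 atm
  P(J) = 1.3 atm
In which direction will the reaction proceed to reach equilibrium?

Qp = P(XY₂)²·P(D)·P(B)² / (P(J)·P(G)) = (0.036)²·(3.3)·(0.80)² / ((1.3)·(1.4)) = 0.0015
Qp = 0.0015 > Kp = 4.6e-4, so the reverse reaction proceeds.

in the reverse direction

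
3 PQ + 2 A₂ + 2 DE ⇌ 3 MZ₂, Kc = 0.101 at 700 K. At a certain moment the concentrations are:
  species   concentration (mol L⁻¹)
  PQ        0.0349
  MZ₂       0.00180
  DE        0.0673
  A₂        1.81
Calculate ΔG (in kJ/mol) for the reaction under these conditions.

ΔG = -13.9 kJ/mol

Qc = [MZ₂]³ / ([PQ]³·[A₂]²·[DE]²) = (0.00180)³ / ((0.0349)³·(1.81)²·(0.0673)²) = 0.00925
ΔG = RT ln(Qc/Kc) = (8.314 J mol⁻¹ K⁻¹)(700 K) × ln(0.00925/0.101)
   = (5.820 kJ/mol)(-2.390) = -13.9 kJ/mol
ΔG < 0, so the forward reaction is spontaneous (proceeds forward).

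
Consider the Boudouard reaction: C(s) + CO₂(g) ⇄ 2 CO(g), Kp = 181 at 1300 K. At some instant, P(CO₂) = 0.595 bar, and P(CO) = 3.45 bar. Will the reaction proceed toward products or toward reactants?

(C is a pure solid — omitted from Qp.)
Qp = P(CO)² / P(CO₂) = (3.45)² / (0.595) = 20.0
Qp = 20.0 < Kp = 181, so the forward reaction proceeds.

forward (toward products)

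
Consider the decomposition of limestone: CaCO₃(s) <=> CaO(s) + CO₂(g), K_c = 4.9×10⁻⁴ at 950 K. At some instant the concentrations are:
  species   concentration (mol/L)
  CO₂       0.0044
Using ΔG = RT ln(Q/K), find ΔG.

(CaCO₃, CaO are pure solids — omitted from Q_c.)
Q_c = [CO₂] = 0.00440
ΔG = RT ln(Q_c/K_c) = (8.314 J mol⁻¹ K⁻¹)(950 K) × ln(0.00440/4.9×10⁻⁴)
   = (7.898 kJ/mol)(2.195) = 17.3 kJ/mol
ΔG > 0, so the forward reaction is non-spontaneous (proceeds in reverse).

ΔG = 17.3 kJ/mol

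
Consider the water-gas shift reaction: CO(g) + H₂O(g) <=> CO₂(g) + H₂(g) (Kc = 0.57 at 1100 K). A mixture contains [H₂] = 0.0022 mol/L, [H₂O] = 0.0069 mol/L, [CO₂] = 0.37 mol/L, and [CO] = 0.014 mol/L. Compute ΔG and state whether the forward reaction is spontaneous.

Qc = [CO₂]·[H₂] / ([CO]·[H₂O]) = (0.37)·(0.0022) / ((0.014)·(0.0069)) = 8.43
ΔG = RT ln(Qc/Kc) = (8.314 J mol⁻¹ K⁻¹)(1100 K) × ln(8.43/0.57)
   = (9.145 kJ/mol)(2.694) = 24.6 kJ/mol
ΔG > 0, so the forward reaction is non-spontaneous (proceeds in reverse).

ΔG = 24.6 kJ/mol; the forward reaction is non-spontaneous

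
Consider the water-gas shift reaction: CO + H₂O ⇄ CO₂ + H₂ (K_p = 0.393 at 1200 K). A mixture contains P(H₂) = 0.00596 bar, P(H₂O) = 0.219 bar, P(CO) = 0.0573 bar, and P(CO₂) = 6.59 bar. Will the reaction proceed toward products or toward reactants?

Q_p = P(CO₂)·P(H₂) / (P(CO)·P(H₂O)) = (6.59)·(0.00596) / ((0.0573)·(0.219)) = 3.13
Q_p = 3.13 > K_p = 0.393, so the reverse reaction proceeds.

reverse (toward reactants)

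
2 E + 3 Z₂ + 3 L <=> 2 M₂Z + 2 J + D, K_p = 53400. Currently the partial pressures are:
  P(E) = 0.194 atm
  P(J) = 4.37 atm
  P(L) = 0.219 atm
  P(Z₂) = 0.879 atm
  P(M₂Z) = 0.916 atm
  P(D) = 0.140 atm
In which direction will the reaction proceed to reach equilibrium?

in the forward direction

Q_p = P(M₂Z)²·P(J)²·P(D) / (P(E)²·P(Z₂)³·P(L)³) = (0.916)²·(4.37)²·(0.140) / ((0.194)²·(0.879)³·(0.219)³) = 8360
Q_p = 8360 < K_p = 53400, so the forward reaction proceeds.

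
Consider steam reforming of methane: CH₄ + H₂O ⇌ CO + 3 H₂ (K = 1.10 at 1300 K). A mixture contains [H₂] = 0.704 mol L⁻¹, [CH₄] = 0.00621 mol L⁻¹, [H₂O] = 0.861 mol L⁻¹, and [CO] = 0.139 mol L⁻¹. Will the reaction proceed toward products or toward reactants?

Q = [CO]·[H₂]³ / ([CH₄]·[H₂O]) = (0.139)·(0.704)³ / ((0.00621)·(0.861)) = 9.07
Q = 9.07 > K = 1.10, so the reverse reaction proceeds.

reverse (toward reactants)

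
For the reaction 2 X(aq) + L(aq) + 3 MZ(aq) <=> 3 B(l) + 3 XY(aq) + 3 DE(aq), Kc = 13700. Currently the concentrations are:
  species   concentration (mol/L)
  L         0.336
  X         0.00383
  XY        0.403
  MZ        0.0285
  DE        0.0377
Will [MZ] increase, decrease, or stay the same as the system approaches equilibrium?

(B is a pure liquid — omitted from Qc.)
Qc = [XY]³·[DE]³ / ([X]²·[L]·[MZ]³) = (0.403)³·(0.0377)³ / ((0.00383)²·(0.336)·(0.0285)³) = 30700
Qc = 30700 > Kc = 13700: net reverse reaction.
MZ is a reactant, so it increases.

increase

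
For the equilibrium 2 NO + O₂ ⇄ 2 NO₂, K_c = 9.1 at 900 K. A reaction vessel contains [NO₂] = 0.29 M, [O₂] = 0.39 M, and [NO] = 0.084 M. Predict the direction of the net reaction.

Q_c = [NO₂]² / ([NO]²·[O₂]) = (0.29)² / ((0.084)²·(0.39)) = 31
Q_c = 31 > K_c = 9.1, so the reverse reaction proceeds.

in the reverse direction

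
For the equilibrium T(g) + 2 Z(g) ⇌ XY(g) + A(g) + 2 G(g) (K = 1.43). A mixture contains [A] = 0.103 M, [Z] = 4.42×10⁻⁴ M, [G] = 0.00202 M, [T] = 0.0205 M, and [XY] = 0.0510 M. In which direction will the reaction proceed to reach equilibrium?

Q = [XY]·[A]·[G]² / ([T]·[Z]²) = (0.0510)·(0.103)·(0.00202)² / ((0.0205)·(4.42×10⁻⁴)²) = 5.35
Q = 5.35 > K = 1.43, so the reverse reaction proceeds.

toward reactants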